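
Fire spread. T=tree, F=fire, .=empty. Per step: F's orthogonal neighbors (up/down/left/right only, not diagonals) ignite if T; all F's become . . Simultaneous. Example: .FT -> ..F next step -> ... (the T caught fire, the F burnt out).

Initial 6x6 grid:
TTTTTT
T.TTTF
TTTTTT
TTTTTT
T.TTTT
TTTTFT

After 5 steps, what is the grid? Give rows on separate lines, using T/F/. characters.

Step 1: 6 trees catch fire, 2 burn out
  TTTTTF
  T.TTF.
  TTTTTF
  TTTTTT
  T.TTFT
  TTTF.F
Step 2: 8 trees catch fire, 6 burn out
  TTTTF.
  T.TF..
  TTTTF.
  TTTTFF
  T.TF.F
  TTF...
Step 3: 6 trees catch fire, 8 burn out
  TTTF..
  T.F...
  TTTF..
  TTTF..
  T.F...
  TF....
Step 4: 4 trees catch fire, 6 burn out
  TTF...
  T.....
  TTF...
  TTF...
  T.....
  F.....
Step 5: 4 trees catch fire, 4 burn out
  TF....
  T.....
  TF....
  TF....
  F.....
  ......

TF....
T.....
TF....
TF....
F.....
......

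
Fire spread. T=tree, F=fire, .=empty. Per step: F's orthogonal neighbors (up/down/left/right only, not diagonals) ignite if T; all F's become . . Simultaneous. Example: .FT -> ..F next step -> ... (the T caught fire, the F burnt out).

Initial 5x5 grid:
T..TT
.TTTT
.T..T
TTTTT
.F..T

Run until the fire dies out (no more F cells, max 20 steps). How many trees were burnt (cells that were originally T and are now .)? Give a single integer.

Answer: 14

Derivation:
Step 1: +1 fires, +1 burnt (F count now 1)
Step 2: +3 fires, +1 burnt (F count now 3)
Step 3: +2 fires, +3 burnt (F count now 2)
Step 4: +2 fires, +2 burnt (F count now 2)
Step 5: +3 fires, +2 burnt (F count now 3)
Step 6: +2 fires, +3 burnt (F count now 2)
Step 7: +1 fires, +2 burnt (F count now 1)
Step 8: +0 fires, +1 burnt (F count now 0)
Fire out after step 8
Initially T: 15, now '.': 24
Total burnt (originally-T cells now '.'): 14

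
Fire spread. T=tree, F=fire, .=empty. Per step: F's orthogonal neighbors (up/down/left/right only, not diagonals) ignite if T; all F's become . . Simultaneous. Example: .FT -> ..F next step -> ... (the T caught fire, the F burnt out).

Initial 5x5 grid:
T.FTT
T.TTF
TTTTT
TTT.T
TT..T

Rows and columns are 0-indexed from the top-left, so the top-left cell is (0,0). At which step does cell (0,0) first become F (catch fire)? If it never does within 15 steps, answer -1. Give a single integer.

Step 1: cell (0,0)='T' (+5 fires, +2 burnt)
Step 2: cell (0,0)='T' (+3 fires, +5 burnt)
Step 3: cell (0,0)='T' (+3 fires, +3 burnt)
Step 4: cell (0,0)='T' (+2 fires, +3 burnt)
Step 5: cell (0,0)='T' (+3 fires, +2 burnt)
Step 6: cell (0,0)='F' (+2 fires, +3 burnt)
  -> target ignites at step 6
Step 7: cell (0,0)='.' (+0 fires, +2 burnt)
  fire out at step 7

6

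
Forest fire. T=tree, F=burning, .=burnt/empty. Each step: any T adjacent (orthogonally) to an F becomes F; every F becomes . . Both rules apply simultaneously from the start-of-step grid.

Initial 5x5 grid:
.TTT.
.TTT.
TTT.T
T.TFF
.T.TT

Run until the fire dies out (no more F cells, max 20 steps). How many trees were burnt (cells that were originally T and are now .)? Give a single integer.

Step 1: +4 fires, +2 burnt (F count now 4)
Step 2: +1 fires, +4 burnt (F count now 1)
Step 3: +2 fires, +1 burnt (F count now 2)
Step 4: +4 fires, +2 burnt (F count now 4)
Step 5: +3 fires, +4 burnt (F count now 3)
Step 6: +0 fires, +3 burnt (F count now 0)
Fire out after step 6
Initially T: 15, now '.': 24
Total burnt (originally-T cells now '.'): 14

Answer: 14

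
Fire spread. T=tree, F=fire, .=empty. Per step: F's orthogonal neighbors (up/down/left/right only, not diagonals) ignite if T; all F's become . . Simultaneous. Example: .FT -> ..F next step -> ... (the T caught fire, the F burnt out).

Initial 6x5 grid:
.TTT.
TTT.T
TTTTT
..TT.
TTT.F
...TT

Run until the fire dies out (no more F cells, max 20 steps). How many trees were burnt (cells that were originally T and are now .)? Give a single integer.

Step 1: +1 fires, +1 burnt (F count now 1)
Step 2: +1 fires, +1 burnt (F count now 1)
Step 3: +0 fires, +1 burnt (F count now 0)
Fire out after step 3
Initially T: 19, now '.': 13
Total burnt (originally-T cells now '.'): 2

Answer: 2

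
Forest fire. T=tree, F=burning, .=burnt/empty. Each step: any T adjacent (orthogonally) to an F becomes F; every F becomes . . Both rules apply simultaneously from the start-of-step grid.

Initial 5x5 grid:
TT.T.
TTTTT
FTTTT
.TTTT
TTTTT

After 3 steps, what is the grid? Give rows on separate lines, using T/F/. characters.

Step 1: 2 trees catch fire, 1 burn out
  TT.T.
  FTTTT
  .FTTT
  .TTTT
  TTTTT
Step 2: 4 trees catch fire, 2 burn out
  FT.T.
  .FTTT
  ..FTT
  .FTTT
  TTTTT
Step 3: 5 trees catch fire, 4 burn out
  .F.T.
  ..FTT
  ...FT
  ..FTT
  TFTTT

.F.T.
..FTT
...FT
..FTT
TFTTT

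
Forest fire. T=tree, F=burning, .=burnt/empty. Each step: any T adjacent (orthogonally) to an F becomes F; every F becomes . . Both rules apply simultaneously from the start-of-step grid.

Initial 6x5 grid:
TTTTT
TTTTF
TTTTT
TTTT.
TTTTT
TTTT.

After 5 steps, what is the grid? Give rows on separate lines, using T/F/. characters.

Step 1: 3 trees catch fire, 1 burn out
  TTTTF
  TTTF.
  TTTTF
  TTTT.
  TTTTT
  TTTT.
Step 2: 3 trees catch fire, 3 burn out
  TTTF.
  TTF..
  TTTF.
  TTTT.
  TTTTT
  TTTT.
Step 3: 4 trees catch fire, 3 burn out
  TTF..
  TF...
  TTF..
  TTTF.
  TTTTT
  TTTT.
Step 4: 5 trees catch fire, 4 burn out
  TF...
  F....
  TF...
  TTF..
  TTTFT
  TTTT.
Step 5: 6 trees catch fire, 5 burn out
  F....
  .....
  F....
  TF...
  TTF.F
  TTTF.

F....
.....
F....
TF...
TTF.F
TTTF.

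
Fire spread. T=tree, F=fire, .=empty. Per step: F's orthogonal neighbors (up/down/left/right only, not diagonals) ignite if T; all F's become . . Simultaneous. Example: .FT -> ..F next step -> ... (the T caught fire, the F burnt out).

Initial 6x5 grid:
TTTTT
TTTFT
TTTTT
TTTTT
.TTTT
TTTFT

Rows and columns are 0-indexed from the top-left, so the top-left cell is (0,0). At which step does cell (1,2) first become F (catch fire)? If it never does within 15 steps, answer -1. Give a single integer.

Step 1: cell (1,2)='F' (+7 fires, +2 burnt)
  -> target ignites at step 1
Step 2: cell (1,2)='.' (+9 fires, +7 burnt)
Step 3: cell (1,2)='.' (+7 fires, +9 burnt)
Step 4: cell (1,2)='.' (+3 fires, +7 burnt)
Step 5: cell (1,2)='.' (+1 fires, +3 burnt)
Step 6: cell (1,2)='.' (+0 fires, +1 burnt)
  fire out at step 6

1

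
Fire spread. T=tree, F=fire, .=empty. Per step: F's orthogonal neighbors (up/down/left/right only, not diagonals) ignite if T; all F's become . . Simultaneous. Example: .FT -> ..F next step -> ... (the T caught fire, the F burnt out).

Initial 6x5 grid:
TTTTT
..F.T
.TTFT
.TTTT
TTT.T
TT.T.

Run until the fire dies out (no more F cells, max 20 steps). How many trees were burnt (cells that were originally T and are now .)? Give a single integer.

Step 1: +4 fires, +2 burnt (F count now 4)
Step 2: +6 fires, +4 burnt (F count now 6)
Step 3: +5 fires, +6 burnt (F count now 5)
Step 4: +1 fires, +5 burnt (F count now 1)
Step 5: +2 fires, +1 burnt (F count now 2)
Step 6: +1 fires, +2 burnt (F count now 1)
Step 7: +0 fires, +1 burnt (F count now 0)
Fire out after step 7
Initially T: 20, now '.': 29
Total burnt (originally-T cells now '.'): 19

Answer: 19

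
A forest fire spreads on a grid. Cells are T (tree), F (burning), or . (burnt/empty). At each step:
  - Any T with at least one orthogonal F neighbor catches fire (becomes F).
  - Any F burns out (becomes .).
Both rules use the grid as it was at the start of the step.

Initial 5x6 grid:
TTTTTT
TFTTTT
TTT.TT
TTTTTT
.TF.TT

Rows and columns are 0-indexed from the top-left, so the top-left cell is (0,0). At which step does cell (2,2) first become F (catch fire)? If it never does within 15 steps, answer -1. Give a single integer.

Step 1: cell (2,2)='T' (+6 fires, +2 burnt)
Step 2: cell (2,2)='F' (+7 fires, +6 burnt)
  -> target ignites at step 2
Step 3: cell (2,2)='.' (+4 fires, +7 burnt)
Step 4: cell (2,2)='.' (+5 fires, +4 burnt)
Step 5: cell (2,2)='.' (+3 fires, +5 burnt)
Step 6: cell (2,2)='.' (+0 fires, +3 burnt)
  fire out at step 6

2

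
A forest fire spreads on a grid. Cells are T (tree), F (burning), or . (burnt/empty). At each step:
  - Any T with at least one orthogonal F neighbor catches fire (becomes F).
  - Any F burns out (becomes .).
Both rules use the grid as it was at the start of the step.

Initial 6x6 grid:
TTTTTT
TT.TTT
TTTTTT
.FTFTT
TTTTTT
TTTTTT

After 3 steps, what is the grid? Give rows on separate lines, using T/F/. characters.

Step 1: 6 trees catch fire, 2 burn out
  TTTTTT
  TT.TTT
  TFTFTT
  ..F.FT
  TFTFTT
  TTTTTT
Step 2: 11 trees catch fire, 6 burn out
  TTTTTT
  TF.FTT
  F.F.FT
  .....F
  F.F.FT
  TFTFTT
Step 3: 9 trees catch fire, 11 burn out
  TFTFTT
  F...FT
  .....F
  ......
  .....F
  F.F.FT

TFTFTT
F...FT
.....F
......
.....F
F.F.FT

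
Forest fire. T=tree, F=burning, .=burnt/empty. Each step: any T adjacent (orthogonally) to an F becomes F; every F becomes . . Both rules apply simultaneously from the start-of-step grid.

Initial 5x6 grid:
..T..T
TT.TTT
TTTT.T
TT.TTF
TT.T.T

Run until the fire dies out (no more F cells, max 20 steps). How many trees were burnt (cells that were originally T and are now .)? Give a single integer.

Step 1: +3 fires, +1 burnt (F count now 3)
Step 2: +2 fires, +3 burnt (F count now 2)
Step 3: +4 fires, +2 burnt (F count now 4)
Step 4: +2 fires, +4 burnt (F count now 2)
Step 5: +1 fires, +2 burnt (F count now 1)
Step 6: +3 fires, +1 burnt (F count now 3)
Step 7: +3 fires, +3 burnt (F count now 3)
Step 8: +1 fires, +3 burnt (F count now 1)
Step 9: +0 fires, +1 burnt (F count now 0)
Fire out after step 9
Initially T: 20, now '.': 29
Total burnt (originally-T cells now '.'): 19

Answer: 19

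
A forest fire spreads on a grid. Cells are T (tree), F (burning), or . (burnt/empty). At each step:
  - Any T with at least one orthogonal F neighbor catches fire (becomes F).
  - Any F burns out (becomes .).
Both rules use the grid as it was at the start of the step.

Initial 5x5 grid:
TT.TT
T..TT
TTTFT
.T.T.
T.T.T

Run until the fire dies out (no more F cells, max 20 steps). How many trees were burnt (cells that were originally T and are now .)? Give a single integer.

Step 1: +4 fires, +1 burnt (F count now 4)
Step 2: +3 fires, +4 burnt (F count now 3)
Step 3: +3 fires, +3 burnt (F count now 3)
Step 4: +1 fires, +3 burnt (F count now 1)
Step 5: +1 fires, +1 burnt (F count now 1)
Step 6: +1 fires, +1 burnt (F count now 1)
Step 7: +0 fires, +1 burnt (F count now 0)
Fire out after step 7
Initially T: 16, now '.': 22
Total burnt (originally-T cells now '.'): 13

Answer: 13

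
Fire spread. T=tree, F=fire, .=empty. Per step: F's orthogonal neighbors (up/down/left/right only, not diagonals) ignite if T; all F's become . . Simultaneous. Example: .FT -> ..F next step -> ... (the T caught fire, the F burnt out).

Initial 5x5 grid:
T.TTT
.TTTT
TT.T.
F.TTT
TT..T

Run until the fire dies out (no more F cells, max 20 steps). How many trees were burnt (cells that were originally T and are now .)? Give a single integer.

Step 1: +2 fires, +1 burnt (F count now 2)
Step 2: +2 fires, +2 burnt (F count now 2)
Step 3: +1 fires, +2 burnt (F count now 1)
Step 4: +1 fires, +1 burnt (F count now 1)
Step 5: +2 fires, +1 burnt (F count now 2)
Step 6: +3 fires, +2 burnt (F count now 3)
Step 7: +2 fires, +3 burnt (F count now 2)
Step 8: +2 fires, +2 burnt (F count now 2)
Step 9: +1 fires, +2 burnt (F count now 1)
Step 10: +0 fires, +1 burnt (F count now 0)
Fire out after step 10
Initially T: 17, now '.': 24
Total burnt (originally-T cells now '.'): 16

Answer: 16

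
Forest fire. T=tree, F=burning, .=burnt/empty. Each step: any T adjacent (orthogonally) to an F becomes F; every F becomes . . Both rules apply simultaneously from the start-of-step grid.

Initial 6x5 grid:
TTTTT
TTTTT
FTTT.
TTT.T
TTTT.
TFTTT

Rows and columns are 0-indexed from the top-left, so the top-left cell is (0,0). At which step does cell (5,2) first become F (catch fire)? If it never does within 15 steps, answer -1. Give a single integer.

Step 1: cell (5,2)='F' (+6 fires, +2 burnt)
  -> target ignites at step 1
Step 2: cell (5,2)='.' (+7 fires, +6 burnt)
Step 3: cell (5,2)='.' (+6 fires, +7 burnt)
Step 4: cell (5,2)='.' (+2 fires, +6 burnt)
Step 5: cell (5,2)='.' (+2 fires, +2 burnt)
Step 6: cell (5,2)='.' (+1 fires, +2 burnt)
Step 7: cell (5,2)='.' (+0 fires, +1 burnt)
  fire out at step 7

1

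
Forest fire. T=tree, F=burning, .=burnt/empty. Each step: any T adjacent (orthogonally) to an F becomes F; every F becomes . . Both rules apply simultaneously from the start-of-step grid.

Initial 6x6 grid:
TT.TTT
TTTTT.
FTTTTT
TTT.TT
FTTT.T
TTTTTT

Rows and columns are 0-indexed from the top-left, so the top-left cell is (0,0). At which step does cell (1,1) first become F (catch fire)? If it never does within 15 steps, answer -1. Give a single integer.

Step 1: cell (1,1)='T' (+5 fires, +2 burnt)
Step 2: cell (1,1)='F' (+6 fires, +5 burnt)
  -> target ignites at step 2
Step 3: cell (1,1)='.' (+6 fires, +6 burnt)
Step 4: cell (1,1)='.' (+3 fires, +6 burnt)
Step 5: cell (1,1)='.' (+5 fires, +3 burnt)
Step 6: cell (1,1)='.' (+3 fires, +5 burnt)
Step 7: cell (1,1)='.' (+2 fires, +3 burnt)
Step 8: cell (1,1)='.' (+0 fires, +2 burnt)
  fire out at step 8

2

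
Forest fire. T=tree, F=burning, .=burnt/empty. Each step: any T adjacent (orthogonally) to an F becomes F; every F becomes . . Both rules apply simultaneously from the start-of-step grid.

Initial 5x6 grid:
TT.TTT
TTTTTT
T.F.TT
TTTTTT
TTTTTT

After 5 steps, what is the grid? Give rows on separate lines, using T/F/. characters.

Step 1: 2 trees catch fire, 1 burn out
  TT.TTT
  TTFTTT
  T...TT
  TTFTTT
  TTTTTT
Step 2: 5 trees catch fire, 2 burn out
  TT.TTT
  TF.FTT
  T...TT
  TF.FTT
  TTFTTT
Step 3: 8 trees catch fire, 5 burn out
  TF.FTT
  F...FT
  T...TT
  F...FT
  TF.FTT
Step 4: 8 trees catch fire, 8 burn out
  F...FT
  .....F
  F...FT
  .....F
  F...FT
Step 5: 3 trees catch fire, 8 burn out
  .....F
  ......
  .....F
  ......
  .....F

.....F
......
.....F
......
.....F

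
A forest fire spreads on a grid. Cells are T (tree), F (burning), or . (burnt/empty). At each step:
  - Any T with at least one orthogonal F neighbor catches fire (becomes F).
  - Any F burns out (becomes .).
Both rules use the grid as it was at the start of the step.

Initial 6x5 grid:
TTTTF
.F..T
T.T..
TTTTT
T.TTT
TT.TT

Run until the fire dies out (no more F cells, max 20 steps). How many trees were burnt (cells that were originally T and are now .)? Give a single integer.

Step 1: +3 fires, +2 burnt (F count now 3)
Step 2: +2 fires, +3 burnt (F count now 2)
Step 3: +0 fires, +2 burnt (F count now 0)
Fire out after step 3
Initially T: 20, now '.': 15
Total burnt (originally-T cells now '.'): 5

Answer: 5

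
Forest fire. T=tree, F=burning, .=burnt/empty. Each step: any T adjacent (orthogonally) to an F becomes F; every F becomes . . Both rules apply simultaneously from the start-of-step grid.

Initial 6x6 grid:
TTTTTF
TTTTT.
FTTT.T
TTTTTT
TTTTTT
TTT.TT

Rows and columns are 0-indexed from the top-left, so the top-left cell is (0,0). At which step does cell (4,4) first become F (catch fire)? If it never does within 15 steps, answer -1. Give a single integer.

Step 1: cell (4,4)='T' (+4 fires, +2 burnt)
Step 2: cell (4,4)='T' (+7 fires, +4 burnt)
Step 3: cell (4,4)='T' (+8 fires, +7 burnt)
Step 4: cell (4,4)='T' (+3 fires, +8 burnt)
Step 5: cell (4,4)='T' (+3 fires, +3 burnt)
Step 6: cell (4,4)='F' (+2 fires, +3 burnt)
  -> target ignites at step 6
Step 7: cell (4,4)='.' (+3 fires, +2 burnt)
Step 8: cell (4,4)='.' (+1 fires, +3 burnt)
Step 9: cell (4,4)='.' (+0 fires, +1 burnt)
  fire out at step 9

6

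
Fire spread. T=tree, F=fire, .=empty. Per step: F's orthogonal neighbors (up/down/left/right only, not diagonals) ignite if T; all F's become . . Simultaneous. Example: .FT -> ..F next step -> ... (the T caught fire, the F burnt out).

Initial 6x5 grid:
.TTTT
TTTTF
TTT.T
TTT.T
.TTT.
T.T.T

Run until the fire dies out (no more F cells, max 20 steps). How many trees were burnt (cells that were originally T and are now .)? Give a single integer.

Answer: 20

Derivation:
Step 1: +3 fires, +1 burnt (F count now 3)
Step 2: +3 fires, +3 burnt (F count now 3)
Step 3: +3 fires, +3 burnt (F count now 3)
Step 4: +4 fires, +3 burnt (F count now 4)
Step 5: +3 fires, +4 burnt (F count now 3)
Step 6: +4 fires, +3 burnt (F count now 4)
Step 7: +0 fires, +4 burnt (F count now 0)
Fire out after step 7
Initially T: 22, now '.': 28
Total burnt (originally-T cells now '.'): 20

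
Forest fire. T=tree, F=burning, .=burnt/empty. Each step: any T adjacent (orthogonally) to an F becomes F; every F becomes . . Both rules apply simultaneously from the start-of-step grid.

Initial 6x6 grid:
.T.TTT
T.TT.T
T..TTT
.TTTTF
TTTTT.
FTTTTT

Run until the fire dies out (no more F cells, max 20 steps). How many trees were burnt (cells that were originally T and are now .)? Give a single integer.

Answer: 23

Derivation:
Step 1: +4 fires, +2 burnt (F count now 4)
Step 2: +6 fires, +4 burnt (F count now 6)
Step 3: +8 fires, +6 burnt (F count now 8)
Step 4: +3 fires, +8 burnt (F count now 3)
Step 5: +2 fires, +3 burnt (F count now 2)
Step 6: +0 fires, +2 burnt (F count now 0)
Fire out after step 6
Initially T: 26, now '.': 33
Total burnt (originally-T cells now '.'): 23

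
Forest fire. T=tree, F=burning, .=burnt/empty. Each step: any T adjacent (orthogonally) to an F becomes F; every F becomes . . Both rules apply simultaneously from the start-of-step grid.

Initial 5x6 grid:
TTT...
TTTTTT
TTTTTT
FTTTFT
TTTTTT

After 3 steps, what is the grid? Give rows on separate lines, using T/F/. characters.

Step 1: 7 trees catch fire, 2 burn out
  TTT...
  TTTTTT
  FTTTFT
  .FTF.F
  FTTTFT
Step 2: 9 trees catch fire, 7 burn out
  TTT...
  FTTTFT
  .FTF.F
  ..F...
  .FTF.F
Step 3: 6 trees catch fire, 9 burn out
  FTT...
  .FTF.F
  ..F...
  ......
  ..F...

FTT...
.FTF.F
..F...
......
..F...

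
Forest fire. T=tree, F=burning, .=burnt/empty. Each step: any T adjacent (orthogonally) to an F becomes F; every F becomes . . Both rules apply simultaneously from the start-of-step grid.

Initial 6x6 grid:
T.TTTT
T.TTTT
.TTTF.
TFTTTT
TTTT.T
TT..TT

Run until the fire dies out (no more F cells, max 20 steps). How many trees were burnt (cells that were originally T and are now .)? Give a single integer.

Answer: 25

Derivation:
Step 1: +7 fires, +2 burnt (F count now 7)
Step 2: +9 fires, +7 burnt (F count now 9)
Step 3: +6 fires, +9 burnt (F count now 6)
Step 4: +2 fires, +6 burnt (F count now 2)
Step 5: +1 fires, +2 burnt (F count now 1)
Step 6: +0 fires, +1 burnt (F count now 0)
Fire out after step 6
Initially T: 27, now '.': 34
Total burnt (originally-T cells now '.'): 25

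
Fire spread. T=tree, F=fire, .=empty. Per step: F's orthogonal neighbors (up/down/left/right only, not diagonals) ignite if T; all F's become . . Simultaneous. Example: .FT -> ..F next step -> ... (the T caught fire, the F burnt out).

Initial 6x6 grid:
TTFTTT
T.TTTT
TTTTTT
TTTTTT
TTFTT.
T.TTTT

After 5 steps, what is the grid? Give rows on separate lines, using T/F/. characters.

Step 1: 7 trees catch fire, 2 burn out
  TF.FTT
  T.FTTT
  TTTTTT
  TTFTTT
  TF.FT.
  T.FTTT
Step 2: 9 trees catch fire, 7 burn out
  F...FT
  T..FTT
  TTFTTT
  TF.FTT
  F...F.
  T..FTT
Step 3: 9 trees catch fire, 9 burn out
  .....F
  F...FT
  TF.FTT
  F...FT
  ......
  F...FT
Step 4: 5 trees catch fire, 9 burn out
  ......
  .....F
  F...FT
  .....F
  ......
  .....F
Step 5: 1 trees catch fire, 5 burn out
  ......
  ......
  .....F
  ......
  ......
  ......

......
......
.....F
......
......
......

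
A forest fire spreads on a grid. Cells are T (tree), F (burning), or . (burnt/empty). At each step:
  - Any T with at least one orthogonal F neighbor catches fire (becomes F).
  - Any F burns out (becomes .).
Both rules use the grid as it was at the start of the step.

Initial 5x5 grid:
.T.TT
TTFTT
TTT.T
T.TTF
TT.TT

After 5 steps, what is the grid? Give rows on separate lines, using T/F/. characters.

Step 1: 6 trees catch fire, 2 burn out
  .T.TT
  TF.FT
  TTF.F
  T.TF.
  TT.TF
Step 2: 7 trees catch fire, 6 burn out
  .F.FT
  F...F
  TF...
  T.F..
  TT.F.
Step 3: 2 trees catch fire, 7 burn out
  ....F
  .....
  F....
  T....
  TT...
Step 4: 1 trees catch fire, 2 burn out
  .....
  .....
  .....
  F....
  TT...
Step 5: 1 trees catch fire, 1 burn out
  .....
  .....
  .....
  .....
  FT...

.....
.....
.....
.....
FT...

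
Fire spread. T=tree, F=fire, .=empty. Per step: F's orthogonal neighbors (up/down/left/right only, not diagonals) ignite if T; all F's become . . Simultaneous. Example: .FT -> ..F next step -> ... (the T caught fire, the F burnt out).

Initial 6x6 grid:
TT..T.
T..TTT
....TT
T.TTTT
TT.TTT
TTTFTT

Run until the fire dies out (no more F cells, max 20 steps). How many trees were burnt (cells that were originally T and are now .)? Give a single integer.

Answer: 21

Derivation:
Step 1: +3 fires, +1 burnt (F count now 3)
Step 2: +4 fires, +3 burnt (F count now 4)
Step 3: +5 fires, +4 burnt (F count now 5)
Step 4: +3 fires, +5 burnt (F count now 3)
Step 5: +3 fires, +3 burnt (F count now 3)
Step 6: +3 fires, +3 burnt (F count now 3)
Step 7: +0 fires, +3 burnt (F count now 0)
Fire out after step 7
Initially T: 24, now '.': 33
Total burnt (originally-T cells now '.'): 21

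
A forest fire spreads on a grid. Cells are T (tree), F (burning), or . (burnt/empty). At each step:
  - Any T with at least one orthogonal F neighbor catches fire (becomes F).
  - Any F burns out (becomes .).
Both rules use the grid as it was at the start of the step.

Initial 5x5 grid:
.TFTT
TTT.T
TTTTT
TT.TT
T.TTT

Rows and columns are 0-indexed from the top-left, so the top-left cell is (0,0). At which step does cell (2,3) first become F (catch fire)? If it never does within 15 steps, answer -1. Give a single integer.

Step 1: cell (2,3)='T' (+3 fires, +1 burnt)
Step 2: cell (2,3)='T' (+3 fires, +3 burnt)
Step 3: cell (2,3)='F' (+4 fires, +3 burnt)
  -> target ignites at step 3
Step 4: cell (2,3)='.' (+4 fires, +4 burnt)
Step 5: cell (2,3)='.' (+3 fires, +4 burnt)
Step 6: cell (2,3)='.' (+3 fires, +3 burnt)
Step 7: cell (2,3)='.' (+0 fires, +3 burnt)
  fire out at step 7

3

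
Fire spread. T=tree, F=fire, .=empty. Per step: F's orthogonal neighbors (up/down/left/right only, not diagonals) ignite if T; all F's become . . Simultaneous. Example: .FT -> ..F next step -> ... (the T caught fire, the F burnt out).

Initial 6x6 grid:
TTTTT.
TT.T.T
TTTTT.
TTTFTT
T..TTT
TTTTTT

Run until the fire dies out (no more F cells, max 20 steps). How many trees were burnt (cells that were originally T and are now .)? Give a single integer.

Step 1: +4 fires, +1 burnt (F count now 4)
Step 2: +7 fires, +4 burnt (F count now 7)
Step 3: +6 fires, +7 burnt (F count now 6)
Step 4: +7 fires, +6 burnt (F count now 7)
Step 5: +3 fires, +7 burnt (F count now 3)
Step 6: +1 fires, +3 burnt (F count now 1)
Step 7: +0 fires, +1 burnt (F count now 0)
Fire out after step 7
Initially T: 29, now '.': 35
Total burnt (originally-T cells now '.'): 28

Answer: 28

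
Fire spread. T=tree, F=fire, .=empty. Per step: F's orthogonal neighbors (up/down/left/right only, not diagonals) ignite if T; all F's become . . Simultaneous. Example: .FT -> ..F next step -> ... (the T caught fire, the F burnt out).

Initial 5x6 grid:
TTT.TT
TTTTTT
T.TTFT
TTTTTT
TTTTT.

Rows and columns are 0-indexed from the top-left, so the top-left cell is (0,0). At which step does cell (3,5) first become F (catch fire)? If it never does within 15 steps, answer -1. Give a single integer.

Step 1: cell (3,5)='T' (+4 fires, +1 burnt)
Step 2: cell (3,5)='F' (+7 fires, +4 burnt)
  -> target ignites at step 2
Step 3: cell (3,5)='.' (+4 fires, +7 burnt)
Step 4: cell (3,5)='.' (+4 fires, +4 burnt)
Step 5: cell (3,5)='.' (+4 fires, +4 burnt)
Step 6: cell (3,5)='.' (+3 fires, +4 burnt)
Step 7: cell (3,5)='.' (+0 fires, +3 burnt)
  fire out at step 7

2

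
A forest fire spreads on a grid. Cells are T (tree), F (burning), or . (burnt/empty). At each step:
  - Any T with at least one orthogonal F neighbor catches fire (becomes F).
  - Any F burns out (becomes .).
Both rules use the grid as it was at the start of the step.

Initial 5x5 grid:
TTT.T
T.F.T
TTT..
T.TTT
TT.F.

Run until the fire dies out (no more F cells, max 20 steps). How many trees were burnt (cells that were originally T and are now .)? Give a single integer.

Step 1: +3 fires, +2 burnt (F count now 3)
Step 2: +4 fires, +3 burnt (F count now 4)
Step 3: +2 fires, +4 burnt (F count now 2)
Step 4: +2 fires, +2 burnt (F count now 2)
Step 5: +1 fires, +2 burnt (F count now 1)
Step 6: +1 fires, +1 burnt (F count now 1)
Step 7: +0 fires, +1 burnt (F count now 0)
Fire out after step 7
Initially T: 15, now '.': 23
Total burnt (originally-T cells now '.'): 13

Answer: 13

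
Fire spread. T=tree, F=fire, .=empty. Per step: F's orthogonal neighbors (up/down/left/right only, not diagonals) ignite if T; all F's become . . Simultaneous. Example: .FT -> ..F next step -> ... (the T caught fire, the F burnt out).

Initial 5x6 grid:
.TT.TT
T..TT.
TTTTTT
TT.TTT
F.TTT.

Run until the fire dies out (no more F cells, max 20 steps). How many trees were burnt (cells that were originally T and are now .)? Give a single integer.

Answer: 19

Derivation:
Step 1: +1 fires, +1 burnt (F count now 1)
Step 2: +2 fires, +1 burnt (F count now 2)
Step 3: +2 fires, +2 burnt (F count now 2)
Step 4: +1 fires, +2 burnt (F count now 1)
Step 5: +1 fires, +1 burnt (F count now 1)
Step 6: +3 fires, +1 burnt (F count now 3)
Step 7: +4 fires, +3 burnt (F count now 4)
Step 8: +4 fires, +4 burnt (F count now 4)
Step 9: +1 fires, +4 burnt (F count now 1)
Step 10: +0 fires, +1 burnt (F count now 0)
Fire out after step 10
Initially T: 21, now '.': 28
Total burnt (originally-T cells now '.'): 19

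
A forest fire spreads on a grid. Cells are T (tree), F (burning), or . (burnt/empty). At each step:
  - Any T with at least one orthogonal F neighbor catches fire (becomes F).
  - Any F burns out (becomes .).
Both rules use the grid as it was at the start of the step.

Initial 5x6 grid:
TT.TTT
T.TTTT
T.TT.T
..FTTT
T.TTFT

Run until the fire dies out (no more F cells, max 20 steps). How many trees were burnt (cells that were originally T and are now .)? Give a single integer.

Answer: 16

Derivation:
Step 1: +6 fires, +2 burnt (F count now 6)
Step 2: +3 fires, +6 burnt (F count now 3)
Step 3: +2 fires, +3 burnt (F count now 2)
Step 4: +3 fires, +2 burnt (F count now 3)
Step 5: +2 fires, +3 burnt (F count now 2)
Step 6: +0 fires, +2 burnt (F count now 0)
Fire out after step 6
Initially T: 21, now '.': 25
Total burnt (originally-T cells now '.'): 16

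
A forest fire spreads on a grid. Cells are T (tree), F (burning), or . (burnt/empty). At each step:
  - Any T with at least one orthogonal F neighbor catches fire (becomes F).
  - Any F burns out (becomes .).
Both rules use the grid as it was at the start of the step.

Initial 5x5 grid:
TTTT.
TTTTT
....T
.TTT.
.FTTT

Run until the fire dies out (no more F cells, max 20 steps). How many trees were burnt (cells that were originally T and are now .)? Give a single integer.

Step 1: +2 fires, +1 burnt (F count now 2)
Step 2: +2 fires, +2 burnt (F count now 2)
Step 3: +2 fires, +2 burnt (F count now 2)
Step 4: +0 fires, +2 burnt (F count now 0)
Fire out after step 4
Initially T: 16, now '.': 15
Total burnt (originally-T cells now '.'): 6

Answer: 6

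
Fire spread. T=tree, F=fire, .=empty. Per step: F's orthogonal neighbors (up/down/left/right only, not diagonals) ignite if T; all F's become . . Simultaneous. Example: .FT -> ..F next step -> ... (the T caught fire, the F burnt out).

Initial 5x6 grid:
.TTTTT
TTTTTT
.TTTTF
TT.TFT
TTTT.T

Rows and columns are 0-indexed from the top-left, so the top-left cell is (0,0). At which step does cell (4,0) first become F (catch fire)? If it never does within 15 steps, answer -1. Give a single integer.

Step 1: cell (4,0)='T' (+4 fires, +2 burnt)
Step 2: cell (4,0)='T' (+5 fires, +4 burnt)
Step 3: cell (4,0)='T' (+4 fires, +5 burnt)
Step 4: cell (4,0)='T' (+4 fires, +4 burnt)
Step 5: cell (4,0)='F' (+4 fires, +4 burnt)
  -> target ignites at step 5
Step 6: cell (4,0)='.' (+3 fires, +4 burnt)
Step 7: cell (4,0)='.' (+0 fires, +3 burnt)
  fire out at step 7

5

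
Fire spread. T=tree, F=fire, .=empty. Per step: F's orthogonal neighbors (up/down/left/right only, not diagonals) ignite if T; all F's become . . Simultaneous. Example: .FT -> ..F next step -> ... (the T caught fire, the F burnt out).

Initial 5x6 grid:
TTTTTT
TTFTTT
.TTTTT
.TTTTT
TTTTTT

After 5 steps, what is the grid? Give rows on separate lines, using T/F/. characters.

Step 1: 4 trees catch fire, 1 burn out
  TTFTTT
  TF.FTT
  .TFTTT
  .TTTTT
  TTTTTT
Step 2: 7 trees catch fire, 4 burn out
  TF.FTT
  F...FT
  .F.FTT
  .TFTTT
  TTTTTT
Step 3: 7 trees catch fire, 7 burn out
  F...FT
  .....F
  ....FT
  .F.FTT
  TTFTTT
Step 4: 5 trees catch fire, 7 burn out
  .....F
  ......
  .....F
  ....FT
  TF.FTT
Step 5: 3 trees catch fire, 5 burn out
  ......
  ......
  ......
  .....F
  F...FT

......
......
......
.....F
F...FT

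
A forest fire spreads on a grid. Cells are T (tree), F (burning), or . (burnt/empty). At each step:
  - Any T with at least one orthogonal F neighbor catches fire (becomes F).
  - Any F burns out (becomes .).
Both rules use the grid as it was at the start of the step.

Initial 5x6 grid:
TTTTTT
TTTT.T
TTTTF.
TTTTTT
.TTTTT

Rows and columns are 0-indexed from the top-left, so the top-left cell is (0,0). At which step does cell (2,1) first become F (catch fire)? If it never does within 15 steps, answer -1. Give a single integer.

Step 1: cell (2,1)='T' (+2 fires, +1 burnt)
Step 2: cell (2,1)='T' (+5 fires, +2 burnt)
Step 3: cell (2,1)='F' (+6 fires, +5 burnt)
  -> target ignites at step 3
Step 4: cell (2,1)='.' (+6 fires, +6 burnt)
Step 5: cell (2,1)='.' (+5 fires, +6 burnt)
Step 6: cell (2,1)='.' (+2 fires, +5 burnt)
Step 7: cell (2,1)='.' (+0 fires, +2 burnt)
  fire out at step 7

3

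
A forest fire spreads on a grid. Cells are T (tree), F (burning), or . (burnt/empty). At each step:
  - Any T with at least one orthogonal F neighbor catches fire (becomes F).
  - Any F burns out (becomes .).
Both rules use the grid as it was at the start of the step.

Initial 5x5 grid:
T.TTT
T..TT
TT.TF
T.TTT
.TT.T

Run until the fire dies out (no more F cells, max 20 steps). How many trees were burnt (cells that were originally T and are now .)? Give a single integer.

Answer: 12

Derivation:
Step 1: +3 fires, +1 burnt (F count now 3)
Step 2: +4 fires, +3 burnt (F count now 4)
Step 3: +2 fires, +4 burnt (F count now 2)
Step 4: +2 fires, +2 burnt (F count now 2)
Step 5: +1 fires, +2 burnt (F count now 1)
Step 6: +0 fires, +1 burnt (F count now 0)
Fire out after step 6
Initially T: 17, now '.': 20
Total burnt (originally-T cells now '.'): 12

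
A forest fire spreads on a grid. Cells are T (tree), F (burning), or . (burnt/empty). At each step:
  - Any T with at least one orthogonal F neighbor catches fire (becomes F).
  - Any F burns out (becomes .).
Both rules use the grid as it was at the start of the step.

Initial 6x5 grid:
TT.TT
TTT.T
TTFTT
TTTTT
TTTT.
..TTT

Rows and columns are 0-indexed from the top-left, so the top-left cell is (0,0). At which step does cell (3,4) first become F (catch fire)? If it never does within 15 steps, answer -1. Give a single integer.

Step 1: cell (3,4)='T' (+4 fires, +1 burnt)
Step 2: cell (3,4)='T' (+6 fires, +4 burnt)
Step 3: cell (3,4)='F' (+8 fires, +6 burnt)
  -> target ignites at step 3
Step 4: cell (3,4)='.' (+4 fires, +8 burnt)
Step 5: cell (3,4)='.' (+2 fires, +4 burnt)
Step 6: cell (3,4)='.' (+0 fires, +2 burnt)
  fire out at step 6

3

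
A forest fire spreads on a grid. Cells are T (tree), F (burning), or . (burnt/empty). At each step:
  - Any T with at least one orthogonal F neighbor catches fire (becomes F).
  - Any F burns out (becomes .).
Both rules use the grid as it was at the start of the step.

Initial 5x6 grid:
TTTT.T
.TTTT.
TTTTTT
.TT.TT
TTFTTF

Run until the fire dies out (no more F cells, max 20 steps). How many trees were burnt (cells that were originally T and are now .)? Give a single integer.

Answer: 22

Derivation:
Step 1: +5 fires, +2 burnt (F count now 5)
Step 2: +5 fires, +5 burnt (F count now 5)
Step 3: +4 fires, +5 burnt (F count now 4)
Step 4: +5 fires, +4 burnt (F count now 5)
Step 5: +2 fires, +5 burnt (F count now 2)
Step 6: +1 fires, +2 burnt (F count now 1)
Step 7: +0 fires, +1 burnt (F count now 0)
Fire out after step 7
Initially T: 23, now '.': 29
Total burnt (originally-T cells now '.'): 22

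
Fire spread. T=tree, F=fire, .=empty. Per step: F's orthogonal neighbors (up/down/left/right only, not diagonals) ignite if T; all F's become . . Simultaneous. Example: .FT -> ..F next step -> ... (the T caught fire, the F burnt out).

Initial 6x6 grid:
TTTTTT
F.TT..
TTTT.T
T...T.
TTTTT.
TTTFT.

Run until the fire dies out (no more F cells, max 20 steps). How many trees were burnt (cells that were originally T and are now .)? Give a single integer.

Answer: 23

Derivation:
Step 1: +5 fires, +2 burnt (F count now 5)
Step 2: +6 fires, +5 burnt (F count now 6)
Step 3: +6 fires, +6 burnt (F count now 6)
Step 4: +3 fires, +6 burnt (F count now 3)
Step 5: +2 fires, +3 burnt (F count now 2)
Step 6: +1 fires, +2 burnt (F count now 1)
Step 7: +0 fires, +1 burnt (F count now 0)
Fire out after step 7
Initially T: 24, now '.': 35
Total burnt (originally-T cells now '.'): 23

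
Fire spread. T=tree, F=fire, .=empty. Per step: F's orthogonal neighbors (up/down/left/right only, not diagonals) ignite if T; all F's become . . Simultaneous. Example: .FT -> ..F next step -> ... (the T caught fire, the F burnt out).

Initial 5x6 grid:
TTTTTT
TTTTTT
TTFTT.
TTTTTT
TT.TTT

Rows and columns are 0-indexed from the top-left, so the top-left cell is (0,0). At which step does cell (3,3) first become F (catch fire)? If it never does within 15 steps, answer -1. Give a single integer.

Step 1: cell (3,3)='T' (+4 fires, +1 burnt)
Step 2: cell (3,3)='F' (+7 fires, +4 burnt)
  -> target ignites at step 2
Step 3: cell (3,3)='.' (+8 fires, +7 burnt)
Step 4: cell (3,3)='.' (+6 fires, +8 burnt)
Step 5: cell (3,3)='.' (+2 fires, +6 burnt)
Step 6: cell (3,3)='.' (+0 fires, +2 burnt)
  fire out at step 6

2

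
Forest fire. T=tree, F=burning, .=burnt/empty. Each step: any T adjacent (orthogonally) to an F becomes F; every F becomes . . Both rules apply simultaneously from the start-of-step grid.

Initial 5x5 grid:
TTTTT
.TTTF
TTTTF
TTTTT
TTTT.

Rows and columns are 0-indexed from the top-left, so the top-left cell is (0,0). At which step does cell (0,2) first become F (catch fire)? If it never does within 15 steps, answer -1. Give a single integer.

Step 1: cell (0,2)='T' (+4 fires, +2 burnt)
Step 2: cell (0,2)='T' (+4 fires, +4 burnt)
Step 3: cell (0,2)='F' (+5 fires, +4 burnt)
  -> target ignites at step 3
Step 4: cell (0,2)='.' (+4 fires, +5 burnt)
Step 5: cell (0,2)='.' (+3 fires, +4 burnt)
Step 6: cell (0,2)='.' (+1 fires, +3 burnt)
Step 7: cell (0,2)='.' (+0 fires, +1 burnt)
  fire out at step 7

3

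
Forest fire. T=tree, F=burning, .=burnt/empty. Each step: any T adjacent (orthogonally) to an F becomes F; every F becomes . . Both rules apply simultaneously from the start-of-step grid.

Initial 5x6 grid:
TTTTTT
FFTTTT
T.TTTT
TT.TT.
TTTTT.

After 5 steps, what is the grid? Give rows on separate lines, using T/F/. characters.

Step 1: 4 trees catch fire, 2 burn out
  FFTTTT
  ..FTTT
  F.TTTT
  TT.TT.
  TTTTT.
Step 2: 4 trees catch fire, 4 burn out
  ..FTTT
  ...FTT
  ..FTTT
  FT.TT.
  TTTTT.
Step 3: 5 trees catch fire, 4 burn out
  ...FTT
  ....FT
  ...FTT
  .F.TT.
  FTTTT.
Step 4: 5 trees catch fire, 5 burn out
  ....FT
  .....F
  ....FT
  ...FT.
  .FTTT.
Step 5: 5 trees catch fire, 5 burn out
  .....F
  ......
  .....F
  ....F.
  ..FFT.

.....F
......
.....F
....F.
..FFT.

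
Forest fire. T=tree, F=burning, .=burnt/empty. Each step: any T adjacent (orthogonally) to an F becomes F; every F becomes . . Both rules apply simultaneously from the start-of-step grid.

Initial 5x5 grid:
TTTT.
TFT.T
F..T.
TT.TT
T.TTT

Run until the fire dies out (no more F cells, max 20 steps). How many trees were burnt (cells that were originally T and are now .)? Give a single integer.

Answer: 9

Derivation:
Step 1: +4 fires, +2 burnt (F count now 4)
Step 2: +4 fires, +4 burnt (F count now 4)
Step 3: +1 fires, +4 burnt (F count now 1)
Step 4: +0 fires, +1 burnt (F count now 0)
Fire out after step 4
Initially T: 16, now '.': 18
Total burnt (originally-T cells now '.'): 9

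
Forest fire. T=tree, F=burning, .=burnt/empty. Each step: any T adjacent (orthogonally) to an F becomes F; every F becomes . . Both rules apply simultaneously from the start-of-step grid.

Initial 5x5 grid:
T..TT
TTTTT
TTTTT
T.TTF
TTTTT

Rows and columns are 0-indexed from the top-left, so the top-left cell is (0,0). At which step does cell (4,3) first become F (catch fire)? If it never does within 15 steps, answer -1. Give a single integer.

Step 1: cell (4,3)='T' (+3 fires, +1 burnt)
Step 2: cell (4,3)='F' (+4 fires, +3 burnt)
  -> target ignites at step 2
Step 3: cell (4,3)='.' (+4 fires, +4 burnt)
Step 4: cell (4,3)='.' (+4 fires, +4 burnt)
Step 5: cell (4,3)='.' (+3 fires, +4 burnt)
Step 6: cell (4,3)='.' (+2 fires, +3 burnt)
Step 7: cell (4,3)='.' (+1 fires, +2 burnt)
Step 8: cell (4,3)='.' (+0 fires, +1 burnt)
  fire out at step 8

2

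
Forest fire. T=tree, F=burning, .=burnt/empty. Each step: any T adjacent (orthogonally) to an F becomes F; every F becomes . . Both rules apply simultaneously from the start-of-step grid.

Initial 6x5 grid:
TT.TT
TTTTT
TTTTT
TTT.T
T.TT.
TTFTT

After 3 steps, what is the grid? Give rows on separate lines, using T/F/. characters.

Step 1: 3 trees catch fire, 1 burn out
  TT.TT
  TTTTT
  TTTTT
  TTT.T
  T.FT.
  TF.FT
Step 2: 4 trees catch fire, 3 burn out
  TT.TT
  TTTTT
  TTTTT
  TTF.T
  T..F.
  F...F
Step 3: 3 trees catch fire, 4 burn out
  TT.TT
  TTTTT
  TTFTT
  TF..T
  F....
  .....

TT.TT
TTTTT
TTFTT
TF..T
F....
.....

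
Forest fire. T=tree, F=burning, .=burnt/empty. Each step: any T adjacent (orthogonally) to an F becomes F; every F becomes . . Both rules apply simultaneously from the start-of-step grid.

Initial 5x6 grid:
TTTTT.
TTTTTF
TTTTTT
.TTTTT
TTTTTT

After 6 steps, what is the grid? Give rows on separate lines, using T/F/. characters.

Step 1: 2 trees catch fire, 1 burn out
  TTTTT.
  TTTTF.
  TTTTTF
  .TTTTT
  TTTTTT
Step 2: 4 trees catch fire, 2 burn out
  TTTTF.
  TTTF..
  TTTTF.
  .TTTTF
  TTTTTT
Step 3: 5 trees catch fire, 4 burn out
  TTTF..
  TTF...
  TTTF..
  .TTTF.
  TTTTTF
Step 4: 5 trees catch fire, 5 burn out
  TTF...
  TF....
  TTF...
  .TTF..
  TTTTF.
Step 5: 5 trees catch fire, 5 burn out
  TF....
  F.....
  TF....
  .TF...
  TTTF..
Step 6: 4 trees catch fire, 5 burn out
  F.....
  ......
  F.....
  .F....
  TTF...

F.....
......
F.....
.F....
TTF...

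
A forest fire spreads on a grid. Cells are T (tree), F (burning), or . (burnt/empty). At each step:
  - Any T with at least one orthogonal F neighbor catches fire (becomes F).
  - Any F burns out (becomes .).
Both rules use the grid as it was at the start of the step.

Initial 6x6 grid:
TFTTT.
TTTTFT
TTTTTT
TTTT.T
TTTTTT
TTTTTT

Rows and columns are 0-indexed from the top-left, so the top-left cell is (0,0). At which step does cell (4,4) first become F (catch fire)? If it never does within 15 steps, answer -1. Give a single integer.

Step 1: cell (4,4)='T' (+7 fires, +2 burnt)
Step 2: cell (4,4)='T' (+6 fires, +7 burnt)
Step 3: cell (4,4)='T' (+5 fires, +6 burnt)
Step 4: cell (4,4)='T' (+5 fires, +5 burnt)
Step 5: cell (4,4)='F' (+6 fires, +5 burnt)
  -> target ignites at step 5
Step 6: cell (4,4)='.' (+3 fires, +6 burnt)
Step 7: cell (4,4)='.' (+0 fires, +3 burnt)
  fire out at step 7

5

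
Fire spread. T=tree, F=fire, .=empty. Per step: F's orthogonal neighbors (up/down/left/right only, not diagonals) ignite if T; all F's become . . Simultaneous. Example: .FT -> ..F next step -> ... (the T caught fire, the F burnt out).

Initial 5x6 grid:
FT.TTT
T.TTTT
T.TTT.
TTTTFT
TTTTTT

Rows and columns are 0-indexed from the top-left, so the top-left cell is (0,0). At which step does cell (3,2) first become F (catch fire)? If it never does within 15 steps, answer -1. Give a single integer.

Step 1: cell (3,2)='T' (+6 fires, +2 burnt)
Step 2: cell (3,2)='F' (+6 fires, +6 burnt)
  -> target ignites at step 2
Step 3: cell (3,2)='.' (+7 fires, +6 burnt)
Step 4: cell (3,2)='.' (+5 fires, +7 burnt)
Step 5: cell (3,2)='.' (+0 fires, +5 burnt)
  fire out at step 5

2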